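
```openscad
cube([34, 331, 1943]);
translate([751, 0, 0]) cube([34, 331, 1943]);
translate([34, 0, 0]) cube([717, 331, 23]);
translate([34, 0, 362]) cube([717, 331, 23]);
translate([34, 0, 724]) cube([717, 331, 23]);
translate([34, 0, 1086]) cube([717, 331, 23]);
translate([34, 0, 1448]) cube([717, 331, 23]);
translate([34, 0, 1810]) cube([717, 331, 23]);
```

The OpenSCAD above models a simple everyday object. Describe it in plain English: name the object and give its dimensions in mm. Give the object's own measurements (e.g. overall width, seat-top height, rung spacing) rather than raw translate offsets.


An open bookshelf. Two side panels, each 34 mm thick, 331 mm deep and 1943 mm tall, stand 785 mm apart (outside-to-outside). Between them sit 6 shelves, each 23 mm thick and 331 mm deep, spanning the full gap between the sides. The bottom shelf rests on the floor (its underside at z = 0) and the clear gap between one shelf's top and the next shelf's underside is 339 mm.


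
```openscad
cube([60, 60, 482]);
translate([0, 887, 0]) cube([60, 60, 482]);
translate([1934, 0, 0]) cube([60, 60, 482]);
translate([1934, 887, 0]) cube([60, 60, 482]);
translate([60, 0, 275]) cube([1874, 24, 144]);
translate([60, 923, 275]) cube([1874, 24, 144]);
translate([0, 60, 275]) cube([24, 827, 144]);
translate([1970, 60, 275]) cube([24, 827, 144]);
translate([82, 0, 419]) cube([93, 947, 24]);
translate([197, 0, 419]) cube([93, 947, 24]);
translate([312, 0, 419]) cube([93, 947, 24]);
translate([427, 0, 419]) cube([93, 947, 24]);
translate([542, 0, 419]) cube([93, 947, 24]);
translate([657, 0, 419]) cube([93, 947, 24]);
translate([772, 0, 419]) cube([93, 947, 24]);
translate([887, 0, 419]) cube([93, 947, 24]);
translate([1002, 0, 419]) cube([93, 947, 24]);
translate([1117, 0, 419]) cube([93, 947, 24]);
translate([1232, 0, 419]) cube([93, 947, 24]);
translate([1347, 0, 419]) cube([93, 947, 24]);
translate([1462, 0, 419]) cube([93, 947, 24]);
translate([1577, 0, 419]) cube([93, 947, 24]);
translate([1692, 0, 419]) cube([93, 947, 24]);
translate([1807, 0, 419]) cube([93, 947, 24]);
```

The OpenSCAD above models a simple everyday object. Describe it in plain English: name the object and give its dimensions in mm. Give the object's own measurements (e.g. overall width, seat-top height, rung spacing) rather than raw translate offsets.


A bed frame 1994 mm long (x) by 947 mm wide (y). Four 60×60 mm corner posts, 482 mm tall, at the corners of the footprint. Four rails of 24 mm thickness and 144 mm height run between adjacent posts with their undersides at z = 275 mm, their outer faces flush with the outside of the frame (the two x-running rails run between the posts' inner faces; the two y-running rails run between the posts' inner faces). 16 slats, each 93 mm wide (x) and 24 mm thick, lie across the top of the two x-running rails, running the full 947 mm width of the frame in y; along x they sit between the end posts with a 22 mm gap after the −x posts and between neighbouring slats, leaving 34 mm before the +x posts.


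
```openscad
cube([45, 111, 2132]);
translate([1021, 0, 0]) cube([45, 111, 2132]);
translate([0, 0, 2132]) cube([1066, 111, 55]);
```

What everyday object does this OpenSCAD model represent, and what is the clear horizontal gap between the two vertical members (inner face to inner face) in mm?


A door frame. The clear opening width is 976 mm.

Two 2132 mm tall posts with a header on top — a door frame. The left jamb is 45 mm wide at x = 0; the right jamb starts at x = 1021. The clear opening is 1021 − 45 = 976 mm.


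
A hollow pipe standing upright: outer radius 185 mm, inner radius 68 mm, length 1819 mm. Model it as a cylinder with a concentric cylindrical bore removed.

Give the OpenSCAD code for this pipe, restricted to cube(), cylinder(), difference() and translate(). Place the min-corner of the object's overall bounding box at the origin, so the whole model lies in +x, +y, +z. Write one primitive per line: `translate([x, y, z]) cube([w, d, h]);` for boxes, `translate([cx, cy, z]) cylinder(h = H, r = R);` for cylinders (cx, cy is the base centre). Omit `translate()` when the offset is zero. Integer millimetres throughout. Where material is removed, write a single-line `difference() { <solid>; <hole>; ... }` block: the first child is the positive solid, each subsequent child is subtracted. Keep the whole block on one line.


difference() { translate([185, 185, 0]) cylinder(h = 1819, r = 185); translate([185, 185, 0]) cylinder(h = 1819, r = 68); }


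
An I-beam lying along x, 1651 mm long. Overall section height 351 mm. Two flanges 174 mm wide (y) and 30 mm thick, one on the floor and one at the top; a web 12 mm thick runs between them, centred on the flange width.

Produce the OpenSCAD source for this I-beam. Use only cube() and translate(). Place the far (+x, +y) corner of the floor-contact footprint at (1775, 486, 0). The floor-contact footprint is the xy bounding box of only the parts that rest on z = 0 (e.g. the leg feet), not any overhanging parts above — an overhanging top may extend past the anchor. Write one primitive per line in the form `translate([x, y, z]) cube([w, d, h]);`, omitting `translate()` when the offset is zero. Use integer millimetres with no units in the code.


translate([124, 312, 0]) cube([1651, 174, 30]);
translate([124, 393, 30]) cube([1651, 12, 291]);
translate([124, 312, 321]) cube([1651, 174, 30]);


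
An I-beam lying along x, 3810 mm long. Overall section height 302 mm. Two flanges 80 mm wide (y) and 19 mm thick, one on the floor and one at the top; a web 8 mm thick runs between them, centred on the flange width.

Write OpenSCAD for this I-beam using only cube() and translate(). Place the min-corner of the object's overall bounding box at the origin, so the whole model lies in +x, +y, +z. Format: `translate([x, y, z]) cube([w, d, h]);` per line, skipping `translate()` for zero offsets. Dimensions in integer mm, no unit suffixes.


cube([3810, 80, 19]);
translate([0, 36, 19]) cube([3810, 8, 264]);
translate([0, 0, 283]) cube([3810, 80, 19]);


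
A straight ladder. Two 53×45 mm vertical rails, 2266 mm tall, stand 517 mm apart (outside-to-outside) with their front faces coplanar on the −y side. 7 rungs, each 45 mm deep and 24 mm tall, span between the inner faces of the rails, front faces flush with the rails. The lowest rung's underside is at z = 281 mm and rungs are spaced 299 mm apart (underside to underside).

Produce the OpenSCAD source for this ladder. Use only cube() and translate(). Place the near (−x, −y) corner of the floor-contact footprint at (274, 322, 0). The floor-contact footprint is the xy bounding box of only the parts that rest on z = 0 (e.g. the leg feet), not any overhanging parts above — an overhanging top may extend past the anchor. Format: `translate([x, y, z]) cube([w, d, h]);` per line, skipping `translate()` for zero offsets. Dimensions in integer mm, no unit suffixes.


// rung span = 517 - 2*53 = 411
// rung[k] z = 281 + k*299
translate([274, 322, 0]) cube([53, 45, 2266]);
translate([738, 322, 0]) cube([53, 45, 2266]);
translate([327, 322, 281]) cube([411, 45, 24]);
translate([327, 322, 580]) cube([411, 45, 24]);
translate([327, 322, 879]) cube([411, 45, 24]);
translate([327, 322, 1178]) cube([411, 45, 24]);
translate([327, 322, 1477]) cube([411, 45, 24]);
translate([327, 322, 1776]) cube([411, 45, 24]);
translate([327, 322, 2075]) cube([411, 45, 24]);


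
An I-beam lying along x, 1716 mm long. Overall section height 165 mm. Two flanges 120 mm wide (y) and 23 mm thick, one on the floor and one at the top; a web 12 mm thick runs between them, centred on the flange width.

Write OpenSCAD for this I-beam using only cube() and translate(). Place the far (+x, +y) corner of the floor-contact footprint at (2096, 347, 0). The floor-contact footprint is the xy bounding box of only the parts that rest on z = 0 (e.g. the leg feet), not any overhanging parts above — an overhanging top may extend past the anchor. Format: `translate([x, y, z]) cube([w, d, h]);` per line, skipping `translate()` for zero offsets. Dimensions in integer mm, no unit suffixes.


translate([380, 227, 0]) cube([1716, 120, 23]);
translate([380, 281, 23]) cube([1716, 12, 119]);
translate([380, 227, 142]) cube([1716, 120, 23]);


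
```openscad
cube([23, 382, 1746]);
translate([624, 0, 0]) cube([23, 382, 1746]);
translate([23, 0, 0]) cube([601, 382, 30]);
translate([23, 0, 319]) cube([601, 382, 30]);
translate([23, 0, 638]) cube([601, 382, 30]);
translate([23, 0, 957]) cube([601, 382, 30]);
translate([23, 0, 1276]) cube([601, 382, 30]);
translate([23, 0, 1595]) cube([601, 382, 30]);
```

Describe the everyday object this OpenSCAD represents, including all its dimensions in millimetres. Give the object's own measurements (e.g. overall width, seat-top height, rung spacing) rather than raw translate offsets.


An open bookshelf. Two side panels, each 23 mm thick, 382 mm deep and 1746 mm tall, stand 647 mm apart (outside-to-outside). Between them sit 6 shelves, each 30 mm thick and 382 mm deep, spanning the full gap between the sides. The bottom shelf rests on the floor (its underside at z = 0) and the clear gap between one shelf's top and the next shelf's underside is 289 mm.


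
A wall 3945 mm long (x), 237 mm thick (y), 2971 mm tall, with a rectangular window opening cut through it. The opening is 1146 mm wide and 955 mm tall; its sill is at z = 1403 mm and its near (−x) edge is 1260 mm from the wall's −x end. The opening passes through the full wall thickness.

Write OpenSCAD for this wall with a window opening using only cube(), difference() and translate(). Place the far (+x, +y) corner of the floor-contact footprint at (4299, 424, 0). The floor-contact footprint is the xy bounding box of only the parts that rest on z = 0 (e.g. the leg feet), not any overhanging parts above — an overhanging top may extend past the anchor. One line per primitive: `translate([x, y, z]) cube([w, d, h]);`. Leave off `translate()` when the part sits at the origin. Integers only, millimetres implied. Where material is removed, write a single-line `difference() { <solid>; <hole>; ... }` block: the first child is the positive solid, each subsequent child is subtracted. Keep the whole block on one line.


difference() { translate([354, 187, 0]) cube([3945, 237, 2971]); translate([1614, 187, 1403]) cube([1146, 237, 955]); }


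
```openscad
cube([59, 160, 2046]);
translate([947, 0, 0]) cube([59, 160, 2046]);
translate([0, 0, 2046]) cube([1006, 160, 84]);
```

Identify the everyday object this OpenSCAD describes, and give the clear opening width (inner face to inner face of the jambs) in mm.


A door frame. The clear opening width is 888 mm.

Two 2046 mm tall posts with a header on top — a door frame. The left jamb is 59 mm wide at x = 0; the right jamb starts at x = 947. The clear opening is 947 − 59 = 888 mm.


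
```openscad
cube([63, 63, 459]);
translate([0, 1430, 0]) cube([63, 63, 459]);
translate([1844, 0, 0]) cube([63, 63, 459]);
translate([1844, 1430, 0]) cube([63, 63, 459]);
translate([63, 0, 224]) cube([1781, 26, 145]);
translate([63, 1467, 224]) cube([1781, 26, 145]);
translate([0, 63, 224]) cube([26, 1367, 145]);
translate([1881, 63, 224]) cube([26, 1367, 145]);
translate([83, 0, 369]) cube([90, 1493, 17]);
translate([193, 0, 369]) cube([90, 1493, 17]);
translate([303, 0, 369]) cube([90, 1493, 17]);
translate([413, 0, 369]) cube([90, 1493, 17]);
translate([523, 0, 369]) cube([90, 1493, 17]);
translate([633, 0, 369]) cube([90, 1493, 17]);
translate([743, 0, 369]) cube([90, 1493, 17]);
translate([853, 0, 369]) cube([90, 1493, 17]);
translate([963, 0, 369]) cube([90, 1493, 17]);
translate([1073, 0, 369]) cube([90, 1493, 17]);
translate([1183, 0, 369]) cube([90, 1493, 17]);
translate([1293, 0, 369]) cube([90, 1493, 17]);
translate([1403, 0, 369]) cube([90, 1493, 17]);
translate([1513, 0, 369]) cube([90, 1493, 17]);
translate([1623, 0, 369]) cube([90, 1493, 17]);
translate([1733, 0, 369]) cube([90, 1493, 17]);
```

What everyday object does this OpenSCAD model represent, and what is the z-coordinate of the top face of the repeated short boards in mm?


A bed frame. The slat-top height is 386 mm.

Four posts, four rails, and a row of slats — a bed frame. Slats sit on the rails at z = 224 + 145 = 369; with slat thickness 17, the top is 386 mm.


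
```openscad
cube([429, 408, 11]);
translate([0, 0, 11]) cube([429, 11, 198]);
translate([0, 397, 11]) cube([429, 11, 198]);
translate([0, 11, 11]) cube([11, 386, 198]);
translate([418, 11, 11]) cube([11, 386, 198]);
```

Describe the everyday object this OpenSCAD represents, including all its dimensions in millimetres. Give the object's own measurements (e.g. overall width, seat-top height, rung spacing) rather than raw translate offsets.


An open-topped rectangular box: outside dimensions 429×408×209 mm, with a uniform wall and base thickness of 11 mm. The base is a full 429×408 slab on the floor; four walls sit on top of the base. The front and back walls (the −y and +y sides) span the full width; the two side walls fit between them.


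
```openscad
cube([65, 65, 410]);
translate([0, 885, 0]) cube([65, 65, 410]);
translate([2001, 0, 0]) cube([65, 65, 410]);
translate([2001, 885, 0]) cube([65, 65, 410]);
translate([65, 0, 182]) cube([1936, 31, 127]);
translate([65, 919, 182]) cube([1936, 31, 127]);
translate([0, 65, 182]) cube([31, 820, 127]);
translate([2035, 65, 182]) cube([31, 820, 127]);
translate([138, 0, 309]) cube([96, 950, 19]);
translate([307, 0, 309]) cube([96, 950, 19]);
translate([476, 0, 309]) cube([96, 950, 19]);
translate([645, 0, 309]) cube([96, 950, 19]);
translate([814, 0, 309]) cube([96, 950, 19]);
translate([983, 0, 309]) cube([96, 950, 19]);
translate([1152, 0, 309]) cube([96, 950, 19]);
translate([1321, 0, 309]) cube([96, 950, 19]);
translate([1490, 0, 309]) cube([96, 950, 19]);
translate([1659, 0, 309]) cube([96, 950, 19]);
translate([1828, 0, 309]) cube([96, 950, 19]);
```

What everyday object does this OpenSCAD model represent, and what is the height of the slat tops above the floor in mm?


A bed frame. The slat-top height is 328 mm.

Four posts, four rails, and a row of slats — a bed frame. Slats sit on the rails at z = 182 + 127 = 309; with slat thickness 19, the top is 328 mm.


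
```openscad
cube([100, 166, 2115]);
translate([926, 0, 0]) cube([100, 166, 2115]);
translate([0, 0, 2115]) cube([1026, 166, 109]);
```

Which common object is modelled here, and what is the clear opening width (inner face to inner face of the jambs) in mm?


A door frame. The clear opening width is 826 mm.

Two 2115 mm tall posts with a header on top — a door frame. The left jamb is 100 mm wide at x = 0; the right jamb starts at x = 926. The clear opening is 926 − 100 = 826 mm.


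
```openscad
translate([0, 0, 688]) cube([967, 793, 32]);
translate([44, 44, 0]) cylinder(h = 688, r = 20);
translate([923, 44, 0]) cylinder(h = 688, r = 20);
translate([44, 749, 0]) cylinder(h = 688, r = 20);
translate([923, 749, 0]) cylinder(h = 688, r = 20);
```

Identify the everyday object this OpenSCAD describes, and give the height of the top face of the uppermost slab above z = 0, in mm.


A table. The table height is 720 mm.

A 967×793×32 slab sits at z = 688 on four Ø40 mm round legs — a table. The top surface is at 688 + 32 = 720 mm.


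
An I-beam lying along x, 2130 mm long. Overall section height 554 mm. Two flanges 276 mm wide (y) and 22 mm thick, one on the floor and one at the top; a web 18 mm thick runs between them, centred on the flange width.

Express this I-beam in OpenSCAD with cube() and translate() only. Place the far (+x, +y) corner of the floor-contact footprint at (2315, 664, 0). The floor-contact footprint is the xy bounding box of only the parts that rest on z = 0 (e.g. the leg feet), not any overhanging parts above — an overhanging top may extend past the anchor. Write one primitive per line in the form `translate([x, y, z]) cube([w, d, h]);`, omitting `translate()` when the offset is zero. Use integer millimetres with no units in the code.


translate([185, 388, 0]) cube([2130, 276, 22]);
translate([185, 517, 22]) cube([2130, 18, 510]);
translate([185, 388, 532]) cube([2130, 276, 22]);


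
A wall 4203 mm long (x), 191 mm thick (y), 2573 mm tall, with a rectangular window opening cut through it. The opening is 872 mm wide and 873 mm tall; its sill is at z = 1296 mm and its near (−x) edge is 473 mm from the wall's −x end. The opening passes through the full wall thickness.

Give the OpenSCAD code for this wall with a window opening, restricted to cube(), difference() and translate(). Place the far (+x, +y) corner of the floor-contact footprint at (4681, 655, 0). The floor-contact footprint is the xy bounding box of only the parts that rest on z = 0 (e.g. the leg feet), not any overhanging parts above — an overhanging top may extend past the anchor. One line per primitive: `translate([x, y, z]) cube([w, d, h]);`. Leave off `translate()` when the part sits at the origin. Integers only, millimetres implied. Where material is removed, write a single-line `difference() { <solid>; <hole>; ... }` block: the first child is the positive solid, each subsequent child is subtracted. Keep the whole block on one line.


difference() { translate([478, 464, 0]) cube([4203, 191, 2573]); translate([951, 464, 1296]) cube([872, 191, 873]); }


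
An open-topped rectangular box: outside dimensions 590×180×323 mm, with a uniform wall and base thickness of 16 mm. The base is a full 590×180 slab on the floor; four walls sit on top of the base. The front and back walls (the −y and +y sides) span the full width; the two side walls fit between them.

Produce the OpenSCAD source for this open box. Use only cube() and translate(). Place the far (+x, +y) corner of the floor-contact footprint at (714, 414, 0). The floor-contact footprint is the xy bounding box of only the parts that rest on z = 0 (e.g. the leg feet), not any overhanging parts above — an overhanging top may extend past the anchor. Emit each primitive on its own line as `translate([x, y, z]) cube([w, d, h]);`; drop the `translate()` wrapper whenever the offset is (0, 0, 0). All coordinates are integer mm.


translate([124, 234, 0]) cube([590, 180, 16]);
translate([124, 234, 16]) cube([590, 16, 307]);
translate([124, 398, 16]) cube([590, 16, 307]);
translate([124, 250, 16]) cube([16, 148, 307]);
translate([698, 250, 16]) cube([16, 148, 307]);


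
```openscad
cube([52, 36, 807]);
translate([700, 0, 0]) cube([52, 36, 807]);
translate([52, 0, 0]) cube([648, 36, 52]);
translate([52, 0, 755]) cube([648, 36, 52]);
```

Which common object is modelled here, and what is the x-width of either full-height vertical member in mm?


A picture frame. The border width is 52 mm.

Four thin pieces enclosing a rectangular opening — a picture frame. The two full-height stiles are 807 mm tall; the top rail sits at z = 755 and is 52 mm tall, so the border above the opening is 807 − 755 = 52 mm, matching the stile x-width.


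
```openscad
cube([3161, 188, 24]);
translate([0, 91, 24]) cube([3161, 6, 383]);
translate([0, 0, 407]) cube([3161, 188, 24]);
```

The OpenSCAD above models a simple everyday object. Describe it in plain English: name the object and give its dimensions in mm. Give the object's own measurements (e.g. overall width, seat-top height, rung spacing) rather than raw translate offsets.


An I-beam lying along x, 3161 mm long. Overall section height 431 mm. Two flanges 188 mm wide (y) and 24 mm thick, one on the floor and one at the top; a web 6 mm thick runs between them, centred on the flange width.


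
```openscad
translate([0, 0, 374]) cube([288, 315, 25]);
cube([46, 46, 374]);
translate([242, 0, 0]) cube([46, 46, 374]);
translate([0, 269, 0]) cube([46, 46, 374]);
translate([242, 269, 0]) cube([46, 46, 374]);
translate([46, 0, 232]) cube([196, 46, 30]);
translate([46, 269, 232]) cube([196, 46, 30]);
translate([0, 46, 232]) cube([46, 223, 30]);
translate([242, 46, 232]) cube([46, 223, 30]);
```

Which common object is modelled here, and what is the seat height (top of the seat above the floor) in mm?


A stool. The seat height is 399 mm.

A 288×315×25 slab at z = 374 on four corner posts — a stool. The seat top is 374 + 25 = 399 mm.


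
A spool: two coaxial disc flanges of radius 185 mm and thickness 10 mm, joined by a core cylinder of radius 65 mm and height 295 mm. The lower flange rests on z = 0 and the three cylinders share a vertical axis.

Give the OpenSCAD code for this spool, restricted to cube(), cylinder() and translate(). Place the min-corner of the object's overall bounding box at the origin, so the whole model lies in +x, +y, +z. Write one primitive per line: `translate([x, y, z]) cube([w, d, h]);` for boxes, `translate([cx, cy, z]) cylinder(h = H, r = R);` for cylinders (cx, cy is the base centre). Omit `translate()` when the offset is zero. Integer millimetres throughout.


translate([185, 185, 0]) cylinder(h = 10, r = 185);
translate([185, 185, 10]) cylinder(h = 295, r = 65);
translate([185, 185, 305]) cylinder(h = 10, r = 185);


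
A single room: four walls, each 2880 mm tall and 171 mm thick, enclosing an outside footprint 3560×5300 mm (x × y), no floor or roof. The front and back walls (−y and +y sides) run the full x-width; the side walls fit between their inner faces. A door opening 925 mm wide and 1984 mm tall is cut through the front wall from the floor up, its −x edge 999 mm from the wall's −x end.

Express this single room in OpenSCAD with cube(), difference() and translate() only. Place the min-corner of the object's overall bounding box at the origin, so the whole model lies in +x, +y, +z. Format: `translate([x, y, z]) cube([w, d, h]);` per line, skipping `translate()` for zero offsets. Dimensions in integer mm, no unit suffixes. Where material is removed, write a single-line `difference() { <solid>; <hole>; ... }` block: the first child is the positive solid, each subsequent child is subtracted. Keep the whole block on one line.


difference() { cube([3560, 171, 2880]); translate([999, 0, 0]) cube([925, 171, 1984]); }
translate([0, 5129, 0]) cube([3560, 171, 2880]);
translate([0, 171, 0]) cube([171, 4958, 2880]);
translate([3389, 171, 0]) cube([171, 4958, 2880]);


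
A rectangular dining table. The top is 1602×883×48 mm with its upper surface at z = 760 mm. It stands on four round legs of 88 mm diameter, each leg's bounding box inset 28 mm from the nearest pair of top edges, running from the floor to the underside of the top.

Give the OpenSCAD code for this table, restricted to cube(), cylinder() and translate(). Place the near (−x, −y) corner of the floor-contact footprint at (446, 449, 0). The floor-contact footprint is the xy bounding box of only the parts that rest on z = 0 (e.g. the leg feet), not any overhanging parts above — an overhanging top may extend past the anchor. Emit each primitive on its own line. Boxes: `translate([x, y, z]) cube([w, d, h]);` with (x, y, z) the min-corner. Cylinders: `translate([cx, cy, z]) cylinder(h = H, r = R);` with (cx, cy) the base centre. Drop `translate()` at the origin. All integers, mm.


// leg_h = 760 - 48 = 712
translate([418, 421, 712]) cube([1602, 883, 48]);
translate([490, 493, 0]) cylinder(h = 712, r = 44);
translate([1948, 493, 0]) cylinder(h = 712, r = 44);
translate([490, 1232, 0]) cylinder(h = 712, r = 44);
translate([1948, 1232, 0]) cylinder(h = 712, r = 44);


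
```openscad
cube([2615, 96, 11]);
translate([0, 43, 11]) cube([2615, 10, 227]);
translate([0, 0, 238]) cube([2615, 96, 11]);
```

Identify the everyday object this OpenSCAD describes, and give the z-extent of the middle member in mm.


An I-beam. The web height is 227 mm.

Two wide flanges with a thin centred web — an I-beam. Overall 249 mm minus two 11 mm flanges gives a web of 249 − 2·11 = 227 mm.


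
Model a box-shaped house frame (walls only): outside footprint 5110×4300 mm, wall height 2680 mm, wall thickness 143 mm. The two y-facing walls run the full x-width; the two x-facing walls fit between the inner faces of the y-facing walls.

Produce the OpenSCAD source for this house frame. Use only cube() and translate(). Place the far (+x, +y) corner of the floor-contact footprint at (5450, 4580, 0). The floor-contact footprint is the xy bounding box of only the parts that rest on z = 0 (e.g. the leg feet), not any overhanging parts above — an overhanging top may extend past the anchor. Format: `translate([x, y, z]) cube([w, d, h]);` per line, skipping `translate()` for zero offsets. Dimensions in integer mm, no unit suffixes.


translate([340, 280, 0]) cube([5110, 143, 2680]);
translate([340, 4437, 0]) cube([5110, 143, 2680]);
translate([340, 423, 0]) cube([143, 4014, 2680]);
translate([5307, 423, 0]) cube([143, 4014, 2680]);


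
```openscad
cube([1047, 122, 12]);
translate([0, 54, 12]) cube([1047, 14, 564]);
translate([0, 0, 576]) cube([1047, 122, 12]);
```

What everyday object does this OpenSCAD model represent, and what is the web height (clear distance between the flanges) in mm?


An I-beam. The web height is 564 mm.

Two wide flanges with a thin centred web — an I-beam. Overall 588 mm minus two 12 mm flanges gives a web of 588 − 2·12 = 564 mm.


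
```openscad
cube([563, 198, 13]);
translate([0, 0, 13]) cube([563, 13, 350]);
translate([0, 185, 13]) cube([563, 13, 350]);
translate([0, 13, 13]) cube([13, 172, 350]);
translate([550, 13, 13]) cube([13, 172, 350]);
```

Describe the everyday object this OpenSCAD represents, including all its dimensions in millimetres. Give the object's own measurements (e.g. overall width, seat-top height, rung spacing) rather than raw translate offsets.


An open-topped rectangular box: outside dimensions 563×198×363 mm, with a uniform wall and base thickness of 13 mm. The base is a full 563×198 slab on the floor; four walls sit on top of the base. The front and back walls (the −y and +y sides) span the full width; the two side walls fit between them.


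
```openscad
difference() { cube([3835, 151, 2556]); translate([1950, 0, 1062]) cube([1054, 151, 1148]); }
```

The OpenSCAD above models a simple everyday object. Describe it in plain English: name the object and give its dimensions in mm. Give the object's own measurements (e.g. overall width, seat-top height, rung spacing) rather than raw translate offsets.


A wall 3835 mm long (x), 151 mm thick (y), 2556 mm tall, with a rectangular window opening cut through it. The opening is 1054 mm wide and 1148 mm tall; its sill is at z = 1062 mm and its near (−x) edge is 1950 mm from the wall's −x end. The opening passes through the full wall thickness.


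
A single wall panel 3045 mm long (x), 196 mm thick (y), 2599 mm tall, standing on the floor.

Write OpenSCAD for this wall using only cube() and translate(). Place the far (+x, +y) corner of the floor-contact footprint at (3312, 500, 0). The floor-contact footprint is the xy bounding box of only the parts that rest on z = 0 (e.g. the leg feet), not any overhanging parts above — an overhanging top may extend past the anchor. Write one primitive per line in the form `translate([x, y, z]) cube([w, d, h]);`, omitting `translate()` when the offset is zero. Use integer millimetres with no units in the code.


translate([267, 304, 0]) cube([3045, 196, 2599]);


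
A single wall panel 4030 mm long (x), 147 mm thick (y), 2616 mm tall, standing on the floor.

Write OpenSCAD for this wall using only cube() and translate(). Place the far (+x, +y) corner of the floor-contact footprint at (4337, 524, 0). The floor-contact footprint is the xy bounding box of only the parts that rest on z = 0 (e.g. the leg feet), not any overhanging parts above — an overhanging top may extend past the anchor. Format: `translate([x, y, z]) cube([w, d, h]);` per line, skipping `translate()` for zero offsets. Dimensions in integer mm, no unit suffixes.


translate([307, 377, 0]) cube([4030, 147, 2616]);


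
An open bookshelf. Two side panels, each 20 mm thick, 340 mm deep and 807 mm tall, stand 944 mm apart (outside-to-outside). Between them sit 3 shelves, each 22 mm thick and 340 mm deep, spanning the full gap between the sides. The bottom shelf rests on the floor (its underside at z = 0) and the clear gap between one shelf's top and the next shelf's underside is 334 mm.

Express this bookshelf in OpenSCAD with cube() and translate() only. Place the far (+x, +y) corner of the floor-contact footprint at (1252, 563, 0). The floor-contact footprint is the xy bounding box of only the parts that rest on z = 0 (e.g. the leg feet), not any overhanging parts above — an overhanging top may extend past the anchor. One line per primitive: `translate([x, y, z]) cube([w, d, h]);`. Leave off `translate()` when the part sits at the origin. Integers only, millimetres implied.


translate([308, 223, 0]) cube([20, 340, 807]);
translate([1232, 223, 0]) cube([20, 340, 807]);
translate([328, 223, 0]) cube([904, 340, 22]);
translate([328, 223, 356]) cube([904, 340, 22]);
translate([328, 223, 712]) cube([904, 340, 22]);


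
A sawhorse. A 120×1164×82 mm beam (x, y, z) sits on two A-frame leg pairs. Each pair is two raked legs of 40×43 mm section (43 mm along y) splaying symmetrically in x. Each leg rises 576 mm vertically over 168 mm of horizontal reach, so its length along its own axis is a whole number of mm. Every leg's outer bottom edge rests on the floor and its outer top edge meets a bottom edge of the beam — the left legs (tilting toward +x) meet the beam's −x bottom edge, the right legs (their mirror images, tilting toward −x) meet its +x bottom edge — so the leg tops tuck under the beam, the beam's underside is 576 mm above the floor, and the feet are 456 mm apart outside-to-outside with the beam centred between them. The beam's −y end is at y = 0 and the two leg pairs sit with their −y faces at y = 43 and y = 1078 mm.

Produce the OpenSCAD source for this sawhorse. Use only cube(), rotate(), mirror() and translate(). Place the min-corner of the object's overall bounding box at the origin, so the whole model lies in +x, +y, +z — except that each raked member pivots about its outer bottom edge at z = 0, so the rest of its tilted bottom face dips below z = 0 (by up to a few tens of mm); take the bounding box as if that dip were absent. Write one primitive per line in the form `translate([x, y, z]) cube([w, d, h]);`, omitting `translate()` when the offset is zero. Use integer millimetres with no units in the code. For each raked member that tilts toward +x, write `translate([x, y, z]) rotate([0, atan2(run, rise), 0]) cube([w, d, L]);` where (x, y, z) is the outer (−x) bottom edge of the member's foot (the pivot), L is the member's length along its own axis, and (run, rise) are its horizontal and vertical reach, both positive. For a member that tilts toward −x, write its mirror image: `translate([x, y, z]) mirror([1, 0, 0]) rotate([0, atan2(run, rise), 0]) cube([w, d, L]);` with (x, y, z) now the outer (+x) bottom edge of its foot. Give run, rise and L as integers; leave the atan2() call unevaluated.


translate([168, 0, 576]) cube([120, 1164, 82]);
translate([0, 43, 0]) rotate([0, atan2(168, 576), 0]) cube([40, 43, 600]);
translate([456, 43, 0]) mirror([1, 0, 0]) rotate([0, atan2(168, 576), 0]) cube([40, 43, 600]);
translate([0, 1078, 0]) rotate([0, atan2(168, 576), 0]) cube([40, 43, 600]);
translate([456, 1078, 0]) mirror([1, 0, 0]) rotate([0, atan2(168, 576), 0]) cube([40, 43, 600]);


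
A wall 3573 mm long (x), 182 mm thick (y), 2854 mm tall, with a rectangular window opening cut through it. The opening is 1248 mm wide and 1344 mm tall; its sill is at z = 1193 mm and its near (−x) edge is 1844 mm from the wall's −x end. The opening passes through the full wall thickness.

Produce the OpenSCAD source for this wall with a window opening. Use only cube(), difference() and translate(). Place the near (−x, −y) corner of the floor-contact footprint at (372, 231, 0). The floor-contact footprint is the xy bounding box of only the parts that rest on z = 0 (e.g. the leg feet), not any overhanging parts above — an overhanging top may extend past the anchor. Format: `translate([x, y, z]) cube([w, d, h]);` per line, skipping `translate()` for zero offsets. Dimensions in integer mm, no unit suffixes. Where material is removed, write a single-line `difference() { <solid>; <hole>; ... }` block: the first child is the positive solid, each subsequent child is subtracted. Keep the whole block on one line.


difference() { translate([372, 231, 0]) cube([3573, 182, 2854]); translate([2216, 231, 1193]) cube([1248, 182, 1344]); }


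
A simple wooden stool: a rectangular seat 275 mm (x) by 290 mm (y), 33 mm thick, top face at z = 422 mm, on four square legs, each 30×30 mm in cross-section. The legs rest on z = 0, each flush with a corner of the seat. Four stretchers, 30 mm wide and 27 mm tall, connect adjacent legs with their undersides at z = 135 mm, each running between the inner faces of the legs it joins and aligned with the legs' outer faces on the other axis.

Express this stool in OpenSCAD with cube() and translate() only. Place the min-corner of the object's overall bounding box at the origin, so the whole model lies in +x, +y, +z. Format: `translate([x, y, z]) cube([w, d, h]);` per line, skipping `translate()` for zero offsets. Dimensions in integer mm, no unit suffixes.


// leg_h = 422 - 33 = 389
// stretcher span = 275 - 2*30 = 215
translate([0, 0, 389]) cube([275, 290, 33]);
cube([30, 30, 389]);
translate([245, 0, 0]) cube([30, 30, 389]);
translate([0, 260, 0]) cube([30, 30, 389]);
translate([245, 260, 0]) cube([30, 30, 389]);
translate([30, 0, 135]) cube([215, 30, 27]);
translate([30, 260, 135]) cube([215, 30, 27]);
translate([0, 30, 135]) cube([30, 230, 27]);
translate([245, 30, 135]) cube([30, 230, 27]);


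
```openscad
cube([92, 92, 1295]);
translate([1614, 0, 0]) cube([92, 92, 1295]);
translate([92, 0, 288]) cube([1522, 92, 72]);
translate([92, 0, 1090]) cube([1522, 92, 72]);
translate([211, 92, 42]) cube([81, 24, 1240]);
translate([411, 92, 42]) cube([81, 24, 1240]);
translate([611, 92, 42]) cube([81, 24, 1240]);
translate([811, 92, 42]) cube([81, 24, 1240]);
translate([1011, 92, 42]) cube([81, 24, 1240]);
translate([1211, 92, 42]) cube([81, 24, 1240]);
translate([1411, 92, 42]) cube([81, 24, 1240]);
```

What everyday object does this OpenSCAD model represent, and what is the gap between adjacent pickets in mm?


A fence section. The picket gap is 119 mm.

Two posts, two rails, 7 pickets — a fence section. Span 1522 mm holds 7 pickets of 81 mm with 8 equal gaps: ⌊(1522 − 7·81) / 8⌋ = 119 mm.


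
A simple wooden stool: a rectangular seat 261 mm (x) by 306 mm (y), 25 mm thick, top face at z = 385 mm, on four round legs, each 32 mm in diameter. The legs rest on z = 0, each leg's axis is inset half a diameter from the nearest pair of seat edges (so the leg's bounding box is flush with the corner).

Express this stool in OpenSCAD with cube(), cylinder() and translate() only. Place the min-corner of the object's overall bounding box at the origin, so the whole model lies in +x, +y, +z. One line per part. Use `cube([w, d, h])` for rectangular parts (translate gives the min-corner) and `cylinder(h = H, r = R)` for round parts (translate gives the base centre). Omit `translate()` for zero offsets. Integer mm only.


translate([0, 0, 360]) cube([261, 306, 25]);
translate([16, 16, 0]) cylinder(h = 360, r = 16);
translate([245, 16, 0]) cylinder(h = 360, r = 16);
translate([16, 290, 0]) cylinder(h = 360, r = 16);
translate([245, 290, 0]) cylinder(h = 360, r = 16);


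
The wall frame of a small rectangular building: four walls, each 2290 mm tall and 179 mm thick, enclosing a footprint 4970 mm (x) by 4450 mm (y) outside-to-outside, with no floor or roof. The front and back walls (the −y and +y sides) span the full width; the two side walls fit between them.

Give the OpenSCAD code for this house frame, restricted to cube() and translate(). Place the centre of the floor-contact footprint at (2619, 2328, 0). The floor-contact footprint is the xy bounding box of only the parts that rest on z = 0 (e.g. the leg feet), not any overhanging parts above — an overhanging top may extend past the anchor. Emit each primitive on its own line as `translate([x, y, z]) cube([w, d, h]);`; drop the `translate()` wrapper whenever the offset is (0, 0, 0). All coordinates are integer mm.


translate([134, 103, 0]) cube([4970, 179, 2290]);
translate([134, 4374, 0]) cube([4970, 179, 2290]);
translate([134, 282, 0]) cube([179, 4092, 2290]);
translate([4925, 282, 0]) cube([179, 4092, 2290]);


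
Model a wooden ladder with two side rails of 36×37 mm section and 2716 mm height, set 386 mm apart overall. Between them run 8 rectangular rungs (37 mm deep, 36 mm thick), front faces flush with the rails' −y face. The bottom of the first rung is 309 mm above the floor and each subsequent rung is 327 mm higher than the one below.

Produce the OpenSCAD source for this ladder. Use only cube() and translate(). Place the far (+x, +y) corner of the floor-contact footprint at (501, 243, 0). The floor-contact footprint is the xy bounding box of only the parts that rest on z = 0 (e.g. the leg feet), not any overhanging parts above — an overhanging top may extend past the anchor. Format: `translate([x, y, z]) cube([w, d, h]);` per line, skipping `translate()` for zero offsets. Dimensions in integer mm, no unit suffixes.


translate([115, 206, 0]) cube([36, 37, 2716]);
translate([465, 206, 0]) cube([36, 37, 2716]);
translate([151, 206, 309]) cube([314, 37, 36]);
translate([151, 206, 636]) cube([314, 37, 36]);
translate([151, 206, 963]) cube([314, 37, 36]);
translate([151, 206, 1290]) cube([314, 37, 36]);
translate([151, 206, 1617]) cube([314, 37, 36]);
translate([151, 206, 1944]) cube([314, 37, 36]);
translate([151, 206, 2271]) cube([314, 37, 36]);
translate([151, 206, 2598]) cube([314, 37, 36]);


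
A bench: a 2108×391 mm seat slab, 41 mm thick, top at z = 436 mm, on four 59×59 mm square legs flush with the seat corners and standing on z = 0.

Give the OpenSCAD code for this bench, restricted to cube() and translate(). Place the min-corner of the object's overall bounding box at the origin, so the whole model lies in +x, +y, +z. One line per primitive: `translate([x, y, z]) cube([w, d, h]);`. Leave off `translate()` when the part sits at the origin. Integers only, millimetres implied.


// leg_h = 436 − 41 = 395
translate([0, 0, 395]) cube([2108, 391, 41]);
cube([59, 59, 395]);
translate([0, 332, 0]) cube([59, 59, 395]);
translate([2049, 0, 0]) cube([59, 59, 395]);
translate([2049, 332, 0]) cube([59, 59, 395]);


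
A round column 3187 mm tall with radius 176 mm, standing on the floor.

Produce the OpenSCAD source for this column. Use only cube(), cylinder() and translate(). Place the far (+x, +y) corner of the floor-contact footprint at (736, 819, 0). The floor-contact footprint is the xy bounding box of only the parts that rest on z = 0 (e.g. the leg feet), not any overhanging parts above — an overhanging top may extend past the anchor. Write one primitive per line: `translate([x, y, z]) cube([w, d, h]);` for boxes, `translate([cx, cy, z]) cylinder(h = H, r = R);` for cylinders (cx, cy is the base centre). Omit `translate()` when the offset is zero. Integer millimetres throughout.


translate([560, 643, 0]) cylinder(h = 3187, r = 176);


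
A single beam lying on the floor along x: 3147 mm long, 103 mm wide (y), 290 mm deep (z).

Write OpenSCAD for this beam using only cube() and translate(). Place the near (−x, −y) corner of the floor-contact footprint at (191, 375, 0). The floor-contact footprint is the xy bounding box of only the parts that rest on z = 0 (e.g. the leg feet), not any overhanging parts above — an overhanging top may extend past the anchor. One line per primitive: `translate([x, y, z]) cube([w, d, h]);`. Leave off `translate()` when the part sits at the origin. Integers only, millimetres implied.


translate([191, 375, 0]) cube([3147, 103, 290]);


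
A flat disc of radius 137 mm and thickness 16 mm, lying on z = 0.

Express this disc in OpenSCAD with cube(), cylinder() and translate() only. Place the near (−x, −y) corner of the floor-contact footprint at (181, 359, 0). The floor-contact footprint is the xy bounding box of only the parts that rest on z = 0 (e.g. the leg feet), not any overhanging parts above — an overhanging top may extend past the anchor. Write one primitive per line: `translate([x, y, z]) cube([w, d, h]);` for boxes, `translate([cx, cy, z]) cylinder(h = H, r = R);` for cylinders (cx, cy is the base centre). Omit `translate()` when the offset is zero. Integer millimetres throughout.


translate([318, 496, 0]) cylinder(h = 16, r = 137);
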